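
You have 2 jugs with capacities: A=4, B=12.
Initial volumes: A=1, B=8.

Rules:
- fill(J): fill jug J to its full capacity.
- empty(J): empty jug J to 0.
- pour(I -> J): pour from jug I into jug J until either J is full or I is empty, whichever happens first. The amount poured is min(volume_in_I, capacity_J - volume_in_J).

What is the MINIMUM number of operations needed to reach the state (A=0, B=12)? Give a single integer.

Answer: 2

Derivation:
BFS from (A=1, B=8). One shortest path:
  1. fill(A) -> (A=4 B=8)
  2. pour(A -> B) -> (A=0 B=12)
Reached target in 2 moves.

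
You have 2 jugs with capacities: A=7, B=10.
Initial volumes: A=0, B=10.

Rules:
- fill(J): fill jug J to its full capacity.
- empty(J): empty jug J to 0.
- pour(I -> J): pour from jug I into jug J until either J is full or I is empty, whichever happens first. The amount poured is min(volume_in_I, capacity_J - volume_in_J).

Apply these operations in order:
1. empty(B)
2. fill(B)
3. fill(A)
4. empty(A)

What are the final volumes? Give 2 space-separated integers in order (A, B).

Step 1: empty(B) -> (A=0 B=0)
Step 2: fill(B) -> (A=0 B=10)
Step 3: fill(A) -> (A=7 B=10)
Step 4: empty(A) -> (A=0 B=10)

Answer: 0 10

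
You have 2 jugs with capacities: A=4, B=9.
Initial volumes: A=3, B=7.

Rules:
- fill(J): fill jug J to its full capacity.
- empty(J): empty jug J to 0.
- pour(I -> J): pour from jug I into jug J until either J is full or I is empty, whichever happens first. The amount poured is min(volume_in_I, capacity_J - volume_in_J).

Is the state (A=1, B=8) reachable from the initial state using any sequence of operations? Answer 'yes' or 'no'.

Answer: no

Derivation:
BFS explored all 27 reachable states.
Reachable set includes: (0,0), (0,1), (0,2), (0,3), (0,4), (0,5), (0,6), (0,7), (0,8), (0,9), (1,0), (1,9) ...
Target (A=1, B=8) not in reachable set → no.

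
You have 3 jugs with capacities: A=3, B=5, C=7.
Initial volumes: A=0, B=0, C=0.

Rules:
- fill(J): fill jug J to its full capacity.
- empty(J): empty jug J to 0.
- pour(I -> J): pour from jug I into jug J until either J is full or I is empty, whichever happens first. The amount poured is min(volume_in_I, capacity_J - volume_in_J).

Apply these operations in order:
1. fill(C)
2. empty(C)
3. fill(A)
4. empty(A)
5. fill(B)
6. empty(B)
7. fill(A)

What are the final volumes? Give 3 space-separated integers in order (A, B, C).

Step 1: fill(C) -> (A=0 B=0 C=7)
Step 2: empty(C) -> (A=0 B=0 C=0)
Step 3: fill(A) -> (A=3 B=0 C=0)
Step 4: empty(A) -> (A=0 B=0 C=0)
Step 5: fill(B) -> (A=0 B=5 C=0)
Step 6: empty(B) -> (A=0 B=0 C=0)
Step 7: fill(A) -> (A=3 B=0 C=0)

Answer: 3 0 0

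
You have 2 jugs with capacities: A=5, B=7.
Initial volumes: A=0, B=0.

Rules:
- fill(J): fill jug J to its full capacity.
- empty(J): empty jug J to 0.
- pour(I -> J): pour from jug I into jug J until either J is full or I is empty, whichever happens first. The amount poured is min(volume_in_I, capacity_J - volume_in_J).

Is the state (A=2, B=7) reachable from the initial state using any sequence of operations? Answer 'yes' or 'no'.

Answer: yes

Derivation:
BFS from (A=0, B=0):
  1. fill(B) -> (A=0 B=7)
  2. pour(B -> A) -> (A=5 B=2)
  3. empty(A) -> (A=0 B=2)
  4. pour(B -> A) -> (A=2 B=0)
  5. fill(B) -> (A=2 B=7)
Target reached → yes.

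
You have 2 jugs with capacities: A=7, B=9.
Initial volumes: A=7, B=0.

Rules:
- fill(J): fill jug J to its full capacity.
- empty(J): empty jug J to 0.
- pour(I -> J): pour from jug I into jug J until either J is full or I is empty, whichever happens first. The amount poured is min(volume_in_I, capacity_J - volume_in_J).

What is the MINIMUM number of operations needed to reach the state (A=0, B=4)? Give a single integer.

Answer: 8

Derivation:
BFS from (A=7, B=0). One shortest path:
  1. empty(A) -> (A=0 B=0)
  2. fill(B) -> (A=0 B=9)
  3. pour(B -> A) -> (A=7 B=2)
  4. empty(A) -> (A=0 B=2)
  5. pour(B -> A) -> (A=2 B=0)
  6. fill(B) -> (A=2 B=9)
  7. pour(B -> A) -> (A=7 B=4)
  8. empty(A) -> (A=0 B=4)
Reached target in 8 moves.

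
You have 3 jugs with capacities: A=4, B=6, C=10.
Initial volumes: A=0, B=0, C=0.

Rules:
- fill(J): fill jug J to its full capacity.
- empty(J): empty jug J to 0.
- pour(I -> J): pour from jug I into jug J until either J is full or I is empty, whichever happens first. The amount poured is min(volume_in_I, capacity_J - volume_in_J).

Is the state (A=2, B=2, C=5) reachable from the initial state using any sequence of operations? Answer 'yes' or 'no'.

BFS explored all 64 reachable states.
Reachable set includes: (0,0,0), (0,0,2), (0,0,4), (0,0,6), (0,0,8), (0,0,10), (0,2,0), (0,2,2), (0,2,4), (0,2,6), (0,2,8), (0,2,10) ...
Target (A=2, B=2, C=5) not in reachable set → no.

Answer: no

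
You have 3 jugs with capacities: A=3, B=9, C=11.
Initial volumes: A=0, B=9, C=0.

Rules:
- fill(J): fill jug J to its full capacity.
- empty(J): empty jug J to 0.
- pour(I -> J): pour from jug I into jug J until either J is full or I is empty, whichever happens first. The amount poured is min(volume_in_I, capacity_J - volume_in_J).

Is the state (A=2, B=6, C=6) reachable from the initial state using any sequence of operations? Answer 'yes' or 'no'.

Answer: no

Derivation:
BFS explored all 320 reachable states.
Reachable set includes: (0,0,0), (0,0,1), (0,0,2), (0,0,3), (0,0,4), (0,0,5), (0,0,6), (0,0,7), (0,0,8), (0,0,9), (0,0,10), (0,0,11) ...
Target (A=2, B=6, C=6) not in reachable set → no.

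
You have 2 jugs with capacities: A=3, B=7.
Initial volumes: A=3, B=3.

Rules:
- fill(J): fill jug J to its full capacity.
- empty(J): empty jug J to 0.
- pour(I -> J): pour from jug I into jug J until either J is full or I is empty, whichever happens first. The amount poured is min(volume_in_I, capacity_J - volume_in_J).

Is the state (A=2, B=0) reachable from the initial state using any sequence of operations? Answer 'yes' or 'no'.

BFS from (A=3, B=3):
  1. pour(A -> B) -> (A=0 B=6)
  2. fill(A) -> (A=3 B=6)
  3. pour(A -> B) -> (A=2 B=7)
  4. empty(B) -> (A=2 B=0)
Target reached → yes.

Answer: yes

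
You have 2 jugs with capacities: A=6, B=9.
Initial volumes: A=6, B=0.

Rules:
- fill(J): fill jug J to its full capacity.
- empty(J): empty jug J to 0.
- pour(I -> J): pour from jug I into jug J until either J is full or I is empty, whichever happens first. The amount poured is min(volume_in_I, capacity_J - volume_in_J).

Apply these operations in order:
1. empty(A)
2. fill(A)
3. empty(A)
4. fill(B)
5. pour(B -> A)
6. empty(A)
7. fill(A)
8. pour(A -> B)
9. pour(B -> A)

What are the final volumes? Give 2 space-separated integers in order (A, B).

Step 1: empty(A) -> (A=0 B=0)
Step 2: fill(A) -> (A=6 B=0)
Step 3: empty(A) -> (A=0 B=0)
Step 4: fill(B) -> (A=0 B=9)
Step 5: pour(B -> A) -> (A=6 B=3)
Step 6: empty(A) -> (A=0 B=3)
Step 7: fill(A) -> (A=6 B=3)
Step 8: pour(A -> B) -> (A=0 B=9)
Step 9: pour(B -> A) -> (A=6 B=3)

Answer: 6 3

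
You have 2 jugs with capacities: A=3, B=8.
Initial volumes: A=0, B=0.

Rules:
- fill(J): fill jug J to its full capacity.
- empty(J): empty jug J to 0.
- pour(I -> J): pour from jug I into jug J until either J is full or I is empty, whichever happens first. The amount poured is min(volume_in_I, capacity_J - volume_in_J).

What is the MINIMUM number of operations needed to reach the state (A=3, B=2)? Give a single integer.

Answer: 4

Derivation:
BFS from (A=0, B=0). One shortest path:
  1. fill(B) -> (A=0 B=8)
  2. pour(B -> A) -> (A=3 B=5)
  3. empty(A) -> (A=0 B=5)
  4. pour(B -> A) -> (A=3 B=2)
Reached target in 4 moves.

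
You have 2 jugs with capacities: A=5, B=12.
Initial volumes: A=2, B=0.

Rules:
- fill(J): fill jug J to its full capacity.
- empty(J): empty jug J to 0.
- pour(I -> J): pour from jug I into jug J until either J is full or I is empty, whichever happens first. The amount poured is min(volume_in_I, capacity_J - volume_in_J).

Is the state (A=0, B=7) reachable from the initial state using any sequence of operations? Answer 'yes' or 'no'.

Answer: yes

Derivation:
BFS from (A=2, B=0):
  1. pour(A -> B) -> (A=0 B=2)
  2. fill(A) -> (A=5 B=2)
  3. pour(A -> B) -> (A=0 B=7)
Target reached → yes.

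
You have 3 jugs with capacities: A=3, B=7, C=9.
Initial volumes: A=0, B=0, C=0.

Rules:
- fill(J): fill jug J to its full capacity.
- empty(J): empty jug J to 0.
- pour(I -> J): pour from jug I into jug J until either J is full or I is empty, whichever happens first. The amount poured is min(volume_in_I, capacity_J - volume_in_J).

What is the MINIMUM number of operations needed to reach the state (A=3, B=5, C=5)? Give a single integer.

Answer: 8

Derivation:
BFS from (A=0, B=0, C=0). One shortest path:
  1. fill(A) -> (A=3 B=0 C=0)
  2. fill(B) -> (A=3 B=7 C=0)
  3. pour(B -> C) -> (A=3 B=0 C=7)
  4. pour(A -> B) -> (A=0 B=3 C=7)
  5. fill(A) -> (A=3 B=3 C=7)
  6. pour(A -> C) -> (A=1 B=3 C=9)
  7. pour(C -> B) -> (A=1 B=7 C=5)
  8. pour(B -> A) -> (A=3 B=5 C=5)
Reached target in 8 moves.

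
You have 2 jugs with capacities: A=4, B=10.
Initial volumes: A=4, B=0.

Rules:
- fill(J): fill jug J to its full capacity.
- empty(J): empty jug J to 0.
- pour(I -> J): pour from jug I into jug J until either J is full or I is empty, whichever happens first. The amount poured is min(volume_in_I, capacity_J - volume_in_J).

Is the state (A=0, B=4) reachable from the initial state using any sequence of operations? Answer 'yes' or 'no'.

Answer: yes

Derivation:
BFS from (A=4, B=0):
  1. pour(A -> B) -> (A=0 B=4)
Target reached → yes.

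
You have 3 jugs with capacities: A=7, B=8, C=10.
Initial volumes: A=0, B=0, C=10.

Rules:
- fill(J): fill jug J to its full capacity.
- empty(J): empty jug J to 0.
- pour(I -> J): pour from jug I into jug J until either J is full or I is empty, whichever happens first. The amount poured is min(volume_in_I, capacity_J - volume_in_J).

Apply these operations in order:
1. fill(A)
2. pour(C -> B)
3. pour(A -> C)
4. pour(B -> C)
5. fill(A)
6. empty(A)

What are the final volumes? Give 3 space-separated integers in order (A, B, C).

Answer: 0 7 10

Derivation:
Step 1: fill(A) -> (A=7 B=0 C=10)
Step 2: pour(C -> B) -> (A=7 B=8 C=2)
Step 3: pour(A -> C) -> (A=0 B=8 C=9)
Step 4: pour(B -> C) -> (A=0 B=7 C=10)
Step 5: fill(A) -> (A=7 B=7 C=10)
Step 6: empty(A) -> (A=0 B=7 C=10)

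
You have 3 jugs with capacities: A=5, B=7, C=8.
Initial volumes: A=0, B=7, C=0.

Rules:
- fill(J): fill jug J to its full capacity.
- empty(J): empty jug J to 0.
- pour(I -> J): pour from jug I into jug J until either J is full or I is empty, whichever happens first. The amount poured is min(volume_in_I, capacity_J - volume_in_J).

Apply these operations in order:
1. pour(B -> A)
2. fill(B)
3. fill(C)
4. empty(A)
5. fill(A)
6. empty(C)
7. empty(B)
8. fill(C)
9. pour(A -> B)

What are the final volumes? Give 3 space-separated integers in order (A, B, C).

Answer: 0 5 8

Derivation:
Step 1: pour(B -> A) -> (A=5 B=2 C=0)
Step 2: fill(B) -> (A=5 B=7 C=0)
Step 3: fill(C) -> (A=5 B=7 C=8)
Step 4: empty(A) -> (A=0 B=7 C=8)
Step 5: fill(A) -> (A=5 B=7 C=8)
Step 6: empty(C) -> (A=5 B=7 C=0)
Step 7: empty(B) -> (A=5 B=0 C=0)
Step 8: fill(C) -> (A=5 B=0 C=8)
Step 9: pour(A -> B) -> (A=0 B=5 C=8)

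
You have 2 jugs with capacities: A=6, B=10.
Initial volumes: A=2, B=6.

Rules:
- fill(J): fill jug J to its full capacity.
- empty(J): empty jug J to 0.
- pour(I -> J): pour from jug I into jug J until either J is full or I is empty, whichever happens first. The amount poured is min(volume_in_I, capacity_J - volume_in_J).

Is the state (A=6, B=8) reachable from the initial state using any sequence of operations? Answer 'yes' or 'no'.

Answer: yes

Derivation:
BFS from (A=2, B=6):
  1. pour(A -> B) -> (A=0 B=8)
  2. fill(A) -> (A=6 B=8)
Target reached → yes.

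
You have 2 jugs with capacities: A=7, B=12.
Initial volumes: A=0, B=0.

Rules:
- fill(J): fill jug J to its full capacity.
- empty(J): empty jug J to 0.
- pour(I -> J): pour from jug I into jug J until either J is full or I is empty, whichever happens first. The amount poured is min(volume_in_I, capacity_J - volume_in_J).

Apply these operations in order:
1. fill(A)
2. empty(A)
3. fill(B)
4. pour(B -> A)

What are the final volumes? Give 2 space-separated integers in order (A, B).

Step 1: fill(A) -> (A=7 B=0)
Step 2: empty(A) -> (A=0 B=0)
Step 3: fill(B) -> (A=0 B=12)
Step 4: pour(B -> A) -> (A=7 B=5)

Answer: 7 5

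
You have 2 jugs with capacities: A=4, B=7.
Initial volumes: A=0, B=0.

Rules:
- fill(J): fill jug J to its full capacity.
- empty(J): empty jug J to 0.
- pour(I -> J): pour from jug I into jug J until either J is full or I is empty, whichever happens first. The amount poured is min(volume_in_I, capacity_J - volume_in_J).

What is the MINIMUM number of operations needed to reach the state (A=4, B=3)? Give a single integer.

BFS from (A=0, B=0). One shortest path:
  1. fill(B) -> (A=0 B=7)
  2. pour(B -> A) -> (A=4 B=3)
Reached target in 2 moves.

Answer: 2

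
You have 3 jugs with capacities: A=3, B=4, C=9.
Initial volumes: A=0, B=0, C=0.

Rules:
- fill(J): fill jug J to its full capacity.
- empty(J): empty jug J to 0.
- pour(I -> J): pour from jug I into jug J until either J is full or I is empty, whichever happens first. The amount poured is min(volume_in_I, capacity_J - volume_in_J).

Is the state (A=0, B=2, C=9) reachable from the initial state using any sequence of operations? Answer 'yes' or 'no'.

Answer: yes

Derivation:
BFS from (A=0, B=0, C=0):
  1. fill(A) -> (A=3 B=0 C=0)
  2. fill(B) -> (A=3 B=4 C=0)
  3. pour(A -> C) -> (A=0 B=4 C=3)
  4. pour(B -> C) -> (A=0 B=0 C=7)
  5. fill(B) -> (A=0 B=4 C=7)
  6. pour(B -> C) -> (A=0 B=2 C=9)
Target reached → yes.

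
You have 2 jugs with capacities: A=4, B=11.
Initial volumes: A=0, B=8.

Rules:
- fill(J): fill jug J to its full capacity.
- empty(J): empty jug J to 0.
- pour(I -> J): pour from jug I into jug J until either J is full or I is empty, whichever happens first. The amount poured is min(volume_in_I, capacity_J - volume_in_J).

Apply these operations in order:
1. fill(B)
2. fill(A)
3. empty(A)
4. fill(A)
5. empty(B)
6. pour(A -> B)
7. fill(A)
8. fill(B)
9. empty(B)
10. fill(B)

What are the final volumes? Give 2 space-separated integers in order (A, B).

Answer: 4 11

Derivation:
Step 1: fill(B) -> (A=0 B=11)
Step 2: fill(A) -> (A=4 B=11)
Step 3: empty(A) -> (A=0 B=11)
Step 4: fill(A) -> (A=4 B=11)
Step 5: empty(B) -> (A=4 B=0)
Step 6: pour(A -> B) -> (A=0 B=4)
Step 7: fill(A) -> (A=4 B=4)
Step 8: fill(B) -> (A=4 B=11)
Step 9: empty(B) -> (A=4 B=0)
Step 10: fill(B) -> (A=4 B=11)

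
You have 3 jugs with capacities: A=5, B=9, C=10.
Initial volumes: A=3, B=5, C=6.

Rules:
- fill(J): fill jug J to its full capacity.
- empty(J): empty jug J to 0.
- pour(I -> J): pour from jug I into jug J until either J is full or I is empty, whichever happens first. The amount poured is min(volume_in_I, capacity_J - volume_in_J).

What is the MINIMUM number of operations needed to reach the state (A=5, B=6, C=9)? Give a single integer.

Answer: 6

Derivation:
BFS from (A=3, B=5, C=6). One shortest path:
  1. empty(A) -> (A=0 B=5 C=6)
  2. pour(C -> B) -> (A=0 B=9 C=2)
  3. pour(C -> A) -> (A=2 B=9 C=0)
  4. pour(B -> C) -> (A=2 B=0 C=9)
  5. fill(B) -> (A=2 B=9 C=9)
  6. pour(B -> A) -> (A=5 B=6 C=9)
Reached target in 6 moves.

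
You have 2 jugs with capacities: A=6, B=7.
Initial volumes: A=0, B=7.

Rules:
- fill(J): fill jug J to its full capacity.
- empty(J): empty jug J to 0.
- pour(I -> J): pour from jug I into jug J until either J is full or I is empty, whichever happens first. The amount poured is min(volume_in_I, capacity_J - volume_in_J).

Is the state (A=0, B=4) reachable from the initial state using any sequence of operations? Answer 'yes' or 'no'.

BFS from (A=0, B=7):
  1. fill(A) -> (A=6 B=7)
  2. empty(B) -> (A=6 B=0)
  3. pour(A -> B) -> (A=0 B=6)
  4. fill(A) -> (A=6 B=6)
  5. pour(A -> B) -> (A=5 B=7)
  6. empty(B) -> (A=5 B=0)
  7. pour(A -> B) -> (A=0 B=5)
  8. fill(A) -> (A=6 B=5)
  9. pour(A -> B) -> (A=4 B=7)
  10. empty(B) -> (A=4 B=0)
  11. pour(A -> B) -> (A=0 B=4)
Target reached → yes.

Answer: yes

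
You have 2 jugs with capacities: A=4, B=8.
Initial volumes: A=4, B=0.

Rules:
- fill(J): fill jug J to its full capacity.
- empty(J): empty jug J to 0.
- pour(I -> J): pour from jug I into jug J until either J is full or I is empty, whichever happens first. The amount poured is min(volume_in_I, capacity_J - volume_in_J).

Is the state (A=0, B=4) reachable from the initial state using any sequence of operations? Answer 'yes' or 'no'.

BFS from (A=4, B=0):
  1. pour(A -> B) -> (A=0 B=4)
Target reached → yes.

Answer: yes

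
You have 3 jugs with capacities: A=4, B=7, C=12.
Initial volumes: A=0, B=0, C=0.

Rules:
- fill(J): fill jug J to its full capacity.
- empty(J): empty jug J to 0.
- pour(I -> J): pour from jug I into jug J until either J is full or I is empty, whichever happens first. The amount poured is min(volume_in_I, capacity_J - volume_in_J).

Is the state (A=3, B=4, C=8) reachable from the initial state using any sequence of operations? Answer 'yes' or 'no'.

Answer: no

Derivation:
BFS explored all 322 reachable states.
Reachable set includes: (0,0,0), (0,0,1), (0,0,2), (0,0,3), (0,0,4), (0,0,5), (0,0,6), (0,0,7), (0,0,8), (0,0,9), (0,0,10), (0,0,11) ...
Target (A=3, B=4, C=8) not in reachable set → no.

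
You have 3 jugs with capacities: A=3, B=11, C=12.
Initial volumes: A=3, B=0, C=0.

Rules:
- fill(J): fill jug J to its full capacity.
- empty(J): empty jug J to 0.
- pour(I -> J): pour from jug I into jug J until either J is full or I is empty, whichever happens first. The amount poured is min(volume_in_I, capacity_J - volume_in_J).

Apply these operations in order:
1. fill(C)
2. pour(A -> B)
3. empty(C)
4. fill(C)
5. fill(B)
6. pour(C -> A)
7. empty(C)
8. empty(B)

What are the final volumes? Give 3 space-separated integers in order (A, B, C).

Answer: 3 0 0

Derivation:
Step 1: fill(C) -> (A=3 B=0 C=12)
Step 2: pour(A -> B) -> (A=0 B=3 C=12)
Step 3: empty(C) -> (A=0 B=3 C=0)
Step 4: fill(C) -> (A=0 B=3 C=12)
Step 5: fill(B) -> (A=0 B=11 C=12)
Step 6: pour(C -> A) -> (A=3 B=11 C=9)
Step 7: empty(C) -> (A=3 B=11 C=0)
Step 8: empty(B) -> (A=3 B=0 C=0)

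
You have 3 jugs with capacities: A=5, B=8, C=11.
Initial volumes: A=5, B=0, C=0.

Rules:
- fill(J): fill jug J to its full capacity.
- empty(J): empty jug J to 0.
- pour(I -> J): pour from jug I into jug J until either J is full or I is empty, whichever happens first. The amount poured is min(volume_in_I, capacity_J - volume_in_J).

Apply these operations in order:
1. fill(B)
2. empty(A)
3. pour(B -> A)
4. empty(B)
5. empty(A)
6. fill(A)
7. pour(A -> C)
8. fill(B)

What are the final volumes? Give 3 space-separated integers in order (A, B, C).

Step 1: fill(B) -> (A=5 B=8 C=0)
Step 2: empty(A) -> (A=0 B=8 C=0)
Step 3: pour(B -> A) -> (A=5 B=3 C=0)
Step 4: empty(B) -> (A=5 B=0 C=0)
Step 5: empty(A) -> (A=0 B=0 C=0)
Step 6: fill(A) -> (A=5 B=0 C=0)
Step 7: pour(A -> C) -> (A=0 B=0 C=5)
Step 8: fill(B) -> (A=0 B=8 C=5)

Answer: 0 8 5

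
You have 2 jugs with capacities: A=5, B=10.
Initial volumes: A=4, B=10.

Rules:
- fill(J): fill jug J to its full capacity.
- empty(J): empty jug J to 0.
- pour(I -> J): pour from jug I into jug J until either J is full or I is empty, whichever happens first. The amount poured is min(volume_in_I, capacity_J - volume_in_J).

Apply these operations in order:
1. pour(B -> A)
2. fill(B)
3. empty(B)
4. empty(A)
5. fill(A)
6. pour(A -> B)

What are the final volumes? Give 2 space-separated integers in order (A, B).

Step 1: pour(B -> A) -> (A=5 B=9)
Step 2: fill(B) -> (A=5 B=10)
Step 3: empty(B) -> (A=5 B=0)
Step 4: empty(A) -> (A=0 B=0)
Step 5: fill(A) -> (A=5 B=0)
Step 6: pour(A -> B) -> (A=0 B=5)

Answer: 0 5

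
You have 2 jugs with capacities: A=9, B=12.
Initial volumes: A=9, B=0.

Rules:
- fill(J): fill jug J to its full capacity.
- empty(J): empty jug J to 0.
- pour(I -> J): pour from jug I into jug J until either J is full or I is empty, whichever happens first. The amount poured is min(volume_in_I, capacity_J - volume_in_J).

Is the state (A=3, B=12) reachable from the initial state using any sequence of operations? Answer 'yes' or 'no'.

Answer: yes

Derivation:
BFS from (A=9, B=0):
  1. empty(A) -> (A=0 B=0)
  2. fill(B) -> (A=0 B=12)
  3. pour(B -> A) -> (A=9 B=3)
  4. empty(A) -> (A=0 B=3)
  5. pour(B -> A) -> (A=3 B=0)
  6. fill(B) -> (A=3 B=12)
Target reached → yes.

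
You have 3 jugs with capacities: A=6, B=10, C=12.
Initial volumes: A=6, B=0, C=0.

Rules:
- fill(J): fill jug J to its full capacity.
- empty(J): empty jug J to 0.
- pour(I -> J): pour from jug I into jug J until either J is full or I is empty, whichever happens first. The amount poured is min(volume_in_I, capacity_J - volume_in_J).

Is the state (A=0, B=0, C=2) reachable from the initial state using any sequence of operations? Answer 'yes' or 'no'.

Answer: yes

Derivation:
BFS from (A=6, B=0, C=0):
  1. empty(A) -> (A=0 B=0 C=0)
  2. fill(C) -> (A=0 B=0 C=12)
  3. pour(C -> B) -> (A=0 B=10 C=2)
  4. empty(B) -> (A=0 B=0 C=2)
Target reached → yes.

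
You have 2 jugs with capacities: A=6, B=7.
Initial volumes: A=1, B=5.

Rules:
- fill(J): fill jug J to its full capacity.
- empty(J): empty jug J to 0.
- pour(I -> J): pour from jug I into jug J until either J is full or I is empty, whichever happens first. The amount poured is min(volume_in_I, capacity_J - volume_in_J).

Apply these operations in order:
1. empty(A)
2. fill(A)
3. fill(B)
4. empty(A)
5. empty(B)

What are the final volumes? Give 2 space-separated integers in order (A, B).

Step 1: empty(A) -> (A=0 B=5)
Step 2: fill(A) -> (A=6 B=5)
Step 3: fill(B) -> (A=6 B=7)
Step 4: empty(A) -> (A=0 B=7)
Step 5: empty(B) -> (A=0 B=0)

Answer: 0 0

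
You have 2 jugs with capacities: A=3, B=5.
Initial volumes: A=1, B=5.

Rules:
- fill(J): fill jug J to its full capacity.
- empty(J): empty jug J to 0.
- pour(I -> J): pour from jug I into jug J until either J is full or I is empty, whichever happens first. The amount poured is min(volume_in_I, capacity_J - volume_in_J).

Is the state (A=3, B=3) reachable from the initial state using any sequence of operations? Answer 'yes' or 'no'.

Answer: yes

Derivation:
BFS from (A=1, B=5):
  1. pour(B -> A) -> (A=3 B=3)
Target reached → yes.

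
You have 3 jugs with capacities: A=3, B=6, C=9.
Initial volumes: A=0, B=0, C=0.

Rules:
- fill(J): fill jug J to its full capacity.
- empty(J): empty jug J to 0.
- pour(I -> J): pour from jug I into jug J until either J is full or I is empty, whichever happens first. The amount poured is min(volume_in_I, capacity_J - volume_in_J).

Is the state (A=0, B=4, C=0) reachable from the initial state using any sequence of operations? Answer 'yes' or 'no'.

BFS explored all 24 reachable states.
Reachable set includes: (0,0,0), (0,0,3), (0,0,6), (0,0,9), (0,3,0), (0,3,3), (0,3,6), (0,3,9), (0,6,0), (0,6,3), (0,6,6), (0,6,9) ...
Target (A=0, B=4, C=0) not in reachable set → no.

Answer: no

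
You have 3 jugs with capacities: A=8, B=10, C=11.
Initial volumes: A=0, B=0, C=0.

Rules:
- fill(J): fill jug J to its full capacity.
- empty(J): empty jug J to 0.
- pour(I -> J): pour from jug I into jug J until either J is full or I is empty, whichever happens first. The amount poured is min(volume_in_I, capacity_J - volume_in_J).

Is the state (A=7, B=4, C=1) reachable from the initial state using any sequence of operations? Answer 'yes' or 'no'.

Answer: no

Derivation:
BFS explored all 558 reachable states.
Reachable set includes: (0,0,0), (0,0,1), (0,0,2), (0,0,3), (0,0,4), (0,0,5), (0,0,6), (0,0,7), (0,0,8), (0,0,9), (0,0,10), (0,0,11) ...
Target (A=7, B=4, C=1) not in reachable set → no.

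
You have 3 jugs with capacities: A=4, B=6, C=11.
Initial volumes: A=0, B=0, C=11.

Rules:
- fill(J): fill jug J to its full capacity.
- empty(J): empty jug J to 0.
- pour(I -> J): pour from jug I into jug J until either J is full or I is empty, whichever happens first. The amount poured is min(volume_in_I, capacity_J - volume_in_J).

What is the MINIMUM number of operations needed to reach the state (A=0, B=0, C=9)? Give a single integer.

Answer: 4

Derivation:
BFS from (A=0, B=0, C=11). One shortest path:
  1. fill(A) -> (A=4 B=0 C=11)
  2. pour(A -> B) -> (A=0 B=4 C=11)
  3. pour(C -> B) -> (A=0 B=6 C=9)
  4. empty(B) -> (A=0 B=0 C=9)
Reached target in 4 moves.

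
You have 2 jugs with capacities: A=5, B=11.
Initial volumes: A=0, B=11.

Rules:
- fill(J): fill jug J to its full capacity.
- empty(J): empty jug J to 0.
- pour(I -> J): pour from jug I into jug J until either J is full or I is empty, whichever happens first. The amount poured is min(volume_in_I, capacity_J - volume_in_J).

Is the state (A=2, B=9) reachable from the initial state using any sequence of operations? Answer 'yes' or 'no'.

BFS explored all 32 reachable states.
Reachable set includes: (0,0), (0,1), (0,2), (0,3), (0,4), (0,5), (0,6), (0,7), (0,8), (0,9), (0,10), (0,11) ...
Target (A=2, B=9) not in reachable set → no.

Answer: no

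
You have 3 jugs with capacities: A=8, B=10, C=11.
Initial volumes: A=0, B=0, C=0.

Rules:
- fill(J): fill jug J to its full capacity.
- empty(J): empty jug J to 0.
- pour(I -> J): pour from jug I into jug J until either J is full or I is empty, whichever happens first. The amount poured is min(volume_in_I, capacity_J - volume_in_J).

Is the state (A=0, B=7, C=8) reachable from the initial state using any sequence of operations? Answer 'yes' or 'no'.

BFS from (A=0, B=0, C=0):
  1. fill(A) -> (A=8 B=0 C=0)
  2. fill(B) -> (A=8 B=10 C=0)
  3. pour(A -> C) -> (A=0 B=10 C=8)
  4. fill(A) -> (A=8 B=10 C=8)
  5. pour(B -> C) -> (A=8 B=7 C=11)
  6. empty(C) -> (A=8 B=7 C=0)
  7. pour(A -> C) -> (A=0 B=7 C=8)
Target reached → yes.

Answer: yes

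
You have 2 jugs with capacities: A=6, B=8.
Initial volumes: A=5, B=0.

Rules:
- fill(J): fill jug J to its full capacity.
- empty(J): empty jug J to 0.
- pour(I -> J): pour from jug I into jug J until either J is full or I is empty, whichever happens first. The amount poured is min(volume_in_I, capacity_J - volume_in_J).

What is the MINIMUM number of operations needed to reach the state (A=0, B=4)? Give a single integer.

Answer: 6

Derivation:
BFS from (A=5, B=0). One shortest path:
  1. fill(A) -> (A=6 B=0)
  2. pour(A -> B) -> (A=0 B=6)
  3. fill(A) -> (A=6 B=6)
  4. pour(A -> B) -> (A=4 B=8)
  5. empty(B) -> (A=4 B=0)
  6. pour(A -> B) -> (A=0 B=4)
Reached target in 6 moves.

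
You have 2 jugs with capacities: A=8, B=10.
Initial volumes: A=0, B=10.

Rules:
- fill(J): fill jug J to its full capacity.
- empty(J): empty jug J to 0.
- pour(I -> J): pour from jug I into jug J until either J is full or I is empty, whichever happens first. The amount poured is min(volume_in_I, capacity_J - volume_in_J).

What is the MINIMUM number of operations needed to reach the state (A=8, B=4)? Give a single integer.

Answer: 5

Derivation:
BFS from (A=0, B=10). One shortest path:
  1. pour(B -> A) -> (A=8 B=2)
  2. empty(A) -> (A=0 B=2)
  3. pour(B -> A) -> (A=2 B=0)
  4. fill(B) -> (A=2 B=10)
  5. pour(B -> A) -> (A=8 B=4)
Reached target in 5 moves.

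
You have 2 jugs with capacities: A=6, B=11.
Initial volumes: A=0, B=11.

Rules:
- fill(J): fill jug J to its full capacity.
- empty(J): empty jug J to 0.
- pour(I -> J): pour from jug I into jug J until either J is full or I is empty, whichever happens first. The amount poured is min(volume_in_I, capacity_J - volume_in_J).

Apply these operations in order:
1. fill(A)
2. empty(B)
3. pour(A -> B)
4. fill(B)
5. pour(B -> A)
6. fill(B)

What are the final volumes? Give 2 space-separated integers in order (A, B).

Answer: 6 11

Derivation:
Step 1: fill(A) -> (A=6 B=11)
Step 2: empty(B) -> (A=6 B=0)
Step 3: pour(A -> B) -> (A=0 B=6)
Step 4: fill(B) -> (A=0 B=11)
Step 5: pour(B -> A) -> (A=6 B=5)
Step 6: fill(B) -> (A=6 B=11)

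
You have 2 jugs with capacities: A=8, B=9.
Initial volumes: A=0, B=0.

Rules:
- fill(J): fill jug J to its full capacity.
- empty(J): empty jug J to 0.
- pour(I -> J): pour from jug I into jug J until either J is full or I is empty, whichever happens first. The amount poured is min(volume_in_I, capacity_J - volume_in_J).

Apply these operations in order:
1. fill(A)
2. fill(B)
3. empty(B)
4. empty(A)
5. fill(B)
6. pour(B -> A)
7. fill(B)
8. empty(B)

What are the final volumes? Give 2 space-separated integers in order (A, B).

Answer: 8 0

Derivation:
Step 1: fill(A) -> (A=8 B=0)
Step 2: fill(B) -> (A=8 B=9)
Step 3: empty(B) -> (A=8 B=0)
Step 4: empty(A) -> (A=0 B=0)
Step 5: fill(B) -> (A=0 B=9)
Step 6: pour(B -> A) -> (A=8 B=1)
Step 7: fill(B) -> (A=8 B=9)
Step 8: empty(B) -> (A=8 B=0)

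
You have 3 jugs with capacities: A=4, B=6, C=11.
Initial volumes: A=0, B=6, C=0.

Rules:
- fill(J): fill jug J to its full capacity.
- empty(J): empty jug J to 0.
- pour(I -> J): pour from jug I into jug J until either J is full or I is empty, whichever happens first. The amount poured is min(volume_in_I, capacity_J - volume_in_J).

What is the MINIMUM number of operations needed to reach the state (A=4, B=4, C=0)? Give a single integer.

BFS from (A=0, B=6, C=0). One shortest path:
  1. fill(A) -> (A=4 B=6 C=0)
  2. empty(B) -> (A=4 B=0 C=0)
  3. pour(A -> B) -> (A=0 B=4 C=0)
  4. fill(A) -> (A=4 B=4 C=0)
Reached target in 4 moves.

Answer: 4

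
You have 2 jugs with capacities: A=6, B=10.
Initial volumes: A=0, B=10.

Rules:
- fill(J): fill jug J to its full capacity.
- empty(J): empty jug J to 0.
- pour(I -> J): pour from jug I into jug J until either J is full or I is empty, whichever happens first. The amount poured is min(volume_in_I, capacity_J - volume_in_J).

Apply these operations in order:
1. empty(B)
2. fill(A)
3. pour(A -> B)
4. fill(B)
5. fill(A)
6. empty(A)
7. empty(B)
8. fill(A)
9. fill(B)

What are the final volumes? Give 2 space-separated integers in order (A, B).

Answer: 6 10

Derivation:
Step 1: empty(B) -> (A=0 B=0)
Step 2: fill(A) -> (A=6 B=0)
Step 3: pour(A -> B) -> (A=0 B=6)
Step 4: fill(B) -> (A=0 B=10)
Step 5: fill(A) -> (A=6 B=10)
Step 6: empty(A) -> (A=0 B=10)
Step 7: empty(B) -> (A=0 B=0)
Step 8: fill(A) -> (A=6 B=0)
Step 9: fill(B) -> (A=6 B=10)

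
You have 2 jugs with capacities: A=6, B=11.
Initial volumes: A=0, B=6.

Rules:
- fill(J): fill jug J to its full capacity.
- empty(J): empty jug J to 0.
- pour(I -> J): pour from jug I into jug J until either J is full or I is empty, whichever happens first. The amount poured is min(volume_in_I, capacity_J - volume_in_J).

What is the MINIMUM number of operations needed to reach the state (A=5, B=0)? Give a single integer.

Answer: 4

Derivation:
BFS from (A=0, B=6). One shortest path:
  1. fill(B) -> (A=0 B=11)
  2. pour(B -> A) -> (A=6 B=5)
  3. empty(A) -> (A=0 B=5)
  4. pour(B -> A) -> (A=5 B=0)
Reached target in 4 moves.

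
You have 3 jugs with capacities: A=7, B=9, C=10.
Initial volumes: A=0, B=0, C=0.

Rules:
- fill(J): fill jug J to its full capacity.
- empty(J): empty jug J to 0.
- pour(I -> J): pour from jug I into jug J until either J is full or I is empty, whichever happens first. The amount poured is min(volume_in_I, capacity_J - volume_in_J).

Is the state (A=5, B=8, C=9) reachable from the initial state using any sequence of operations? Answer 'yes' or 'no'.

BFS explored all 448 reachable states.
Reachable set includes: (0,0,0), (0,0,1), (0,0,2), (0,0,3), (0,0,4), (0,0,5), (0,0,6), (0,0,7), (0,0,8), (0,0,9), (0,0,10), (0,1,0) ...
Target (A=5, B=8, C=9) not in reachable set → no.

Answer: no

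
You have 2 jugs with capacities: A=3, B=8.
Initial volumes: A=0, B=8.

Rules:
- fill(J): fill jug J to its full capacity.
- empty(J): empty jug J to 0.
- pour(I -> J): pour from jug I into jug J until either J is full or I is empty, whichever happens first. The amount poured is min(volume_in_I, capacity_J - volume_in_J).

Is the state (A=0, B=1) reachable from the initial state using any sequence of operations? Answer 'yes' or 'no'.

BFS from (A=0, B=8):
  1. fill(A) -> (A=3 B=8)
  2. empty(B) -> (A=3 B=0)
  3. pour(A -> B) -> (A=0 B=3)
  4. fill(A) -> (A=3 B=3)
  5. pour(A -> B) -> (A=0 B=6)
  6. fill(A) -> (A=3 B=6)
  7. pour(A -> B) -> (A=1 B=8)
  8. empty(B) -> (A=1 B=0)
  9. pour(A -> B) -> (A=0 B=1)
Target reached → yes.

Answer: yes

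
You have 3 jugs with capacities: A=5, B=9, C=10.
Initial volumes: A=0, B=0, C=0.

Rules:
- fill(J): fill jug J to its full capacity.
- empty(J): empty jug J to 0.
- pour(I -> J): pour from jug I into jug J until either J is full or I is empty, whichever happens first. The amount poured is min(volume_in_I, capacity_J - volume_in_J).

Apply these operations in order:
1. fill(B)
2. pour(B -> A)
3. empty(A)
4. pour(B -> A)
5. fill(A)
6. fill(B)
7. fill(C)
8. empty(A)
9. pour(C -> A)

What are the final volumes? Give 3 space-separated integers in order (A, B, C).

Answer: 5 9 5

Derivation:
Step 1: fill(B) -> (A=0 B=9 C=0)
Step 2: pour(B -> A) -> (A=5 B=4 C=0)
Step 3: empty(A) -> (A=0 B=4 C=0)
Step 4: pour(B -> A) -> (A=4 B=0 C=0)
Step 5: fill(A) -> (A=5 B=0 C=0)
Step 6: fill(B) -> (A=5 B=9 C=0)
Step 7: fill(C) -> (A=5 B=9 C=10)
Step 8: empty(A) -> (A=0 B=9 C=10)
Step 9: pour(C -> A) -> (A=5 B=9 C=5)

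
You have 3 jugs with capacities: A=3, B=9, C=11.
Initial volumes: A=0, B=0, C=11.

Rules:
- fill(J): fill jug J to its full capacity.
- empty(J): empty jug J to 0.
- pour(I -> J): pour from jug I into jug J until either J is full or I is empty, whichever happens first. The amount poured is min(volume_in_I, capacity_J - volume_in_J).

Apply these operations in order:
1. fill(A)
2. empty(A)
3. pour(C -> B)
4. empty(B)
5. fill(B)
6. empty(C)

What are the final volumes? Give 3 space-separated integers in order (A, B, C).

Answer: 0 9 0

Derivation:
Step 1: fill(A) -> (A=3 B=0 C=11)
Step 2: empty(A) -> (A=0 B=0 C=11)
Step 3: pour(C -> B) -> (A=0 B=9 C=2)
Step 4: empty(B) -> (A=0 B=0 C=2)
Step 5: fill(B) -> (A=0 B=9 C=2)
Step 6: empty(C) -> (A=0 B=9 C=0)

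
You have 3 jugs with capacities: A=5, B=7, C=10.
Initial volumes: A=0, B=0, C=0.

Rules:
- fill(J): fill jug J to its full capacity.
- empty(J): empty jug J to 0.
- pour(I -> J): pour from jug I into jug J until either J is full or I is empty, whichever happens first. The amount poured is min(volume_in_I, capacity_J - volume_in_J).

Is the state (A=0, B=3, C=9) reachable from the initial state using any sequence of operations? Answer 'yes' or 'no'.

BFS from (A=0, B=0, C=0):
  1. fill(A) -> (A=5 B=0 C=0)
  2. fill(B) -> (A=5 B=7 C=0)
  3. pour(B -> C) -> (A=5 B=0 C=7)
  4. pour(A -> B) -> (A=0 B=5 C=7)
  5. pour(C -> A) -> (A=5 B=5 C=2)
  6. pour(A -> B) -> (A=3 B=7 C=2)
  7. pour(B -> C) -> (A=3 B=0 C=9)
  8. pour(A -> B) -> (A=0 B=3 C=9)
Target reached → yes.

Answer: yes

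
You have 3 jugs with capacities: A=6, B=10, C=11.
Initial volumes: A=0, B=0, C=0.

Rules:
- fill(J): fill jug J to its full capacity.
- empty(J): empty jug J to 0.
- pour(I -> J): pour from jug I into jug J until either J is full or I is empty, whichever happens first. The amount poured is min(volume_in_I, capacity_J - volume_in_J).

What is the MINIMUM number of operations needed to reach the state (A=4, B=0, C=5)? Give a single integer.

BFS from (A=0, B=0, C=0). One shortest path:
  1. fill(B) -> (A=0 B=10 C=0)
  2. fill(C) -> (A=0 B=10 C=11)
  3. pour(B -> A) -> (A=6 B=4 C=11)
  4. empty(A) -> (A=0 B=4 C=11)
  5. pour(C -> A) -> (A=6 B=4 C=5)
  6. empty(A) -> (A=0 B=4 C=5)
  7. pour(B -> A) -> (A=4 B=0 C=5)
Reached target in 7 moves.

Answer: 7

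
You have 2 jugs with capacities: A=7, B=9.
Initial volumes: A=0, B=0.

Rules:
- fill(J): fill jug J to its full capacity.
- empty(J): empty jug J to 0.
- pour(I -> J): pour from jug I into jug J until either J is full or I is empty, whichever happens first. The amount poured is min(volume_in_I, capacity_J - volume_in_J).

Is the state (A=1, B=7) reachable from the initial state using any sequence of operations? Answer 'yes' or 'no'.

Answer: no

Derivation:
BFS explored all 32 reachable states.
Reachable set includes: (0,0), (0,1), (0,2), (0,3), (0,4), (0,5), (0,6), (0,7), (0,8), (0,9), (1,0), (1,9) ...
Target (A=1, B=7) not in reachable set → no.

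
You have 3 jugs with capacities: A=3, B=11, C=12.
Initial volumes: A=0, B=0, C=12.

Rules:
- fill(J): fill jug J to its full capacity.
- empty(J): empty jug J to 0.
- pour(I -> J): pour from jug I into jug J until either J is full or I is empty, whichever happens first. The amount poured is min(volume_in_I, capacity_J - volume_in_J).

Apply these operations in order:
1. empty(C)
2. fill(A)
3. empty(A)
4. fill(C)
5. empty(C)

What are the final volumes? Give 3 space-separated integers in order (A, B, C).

Answer: 0 0 0

Derivation:
Step 1: empty(C) -> (A=0 B=0 C=0)
Step 2: fill(A) -> (A=3 B=0 C=0)
Step 3: empty(A) -> (A=0 B=0 C=0)
Step 4: fill(C) -> (A=0 B=0 C=12)
Step 5: empty(C) -> (A=0 B=0 C=0)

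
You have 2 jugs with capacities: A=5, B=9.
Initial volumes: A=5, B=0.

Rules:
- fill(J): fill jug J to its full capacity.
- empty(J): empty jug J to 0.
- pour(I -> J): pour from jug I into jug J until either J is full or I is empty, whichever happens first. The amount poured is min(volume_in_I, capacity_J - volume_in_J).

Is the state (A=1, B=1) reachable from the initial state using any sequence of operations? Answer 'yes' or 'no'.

Answer: no

Derivation:
BFS explored all 28 reachable states.
Reachable set includes: (0,0), (0,1), (0,2), (0,3), (0,4), (0,5), (0,6), (0,7), (0,8), (0,9), (1,0), (1,9) ...
Target (A=1, B=1) not in reachable set → no.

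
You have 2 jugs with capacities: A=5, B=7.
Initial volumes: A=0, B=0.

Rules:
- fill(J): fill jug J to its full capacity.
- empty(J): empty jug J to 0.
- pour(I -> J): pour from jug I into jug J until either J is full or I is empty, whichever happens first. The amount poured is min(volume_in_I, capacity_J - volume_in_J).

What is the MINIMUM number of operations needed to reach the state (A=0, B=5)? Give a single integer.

BFS from (A=0, B=0). One shortest path:
  1. fill(A) -> (A=5 B=0)
  2. pour(A -> B) -> (A=0 B=5)
Reached target in 2 moves.

Answer: 2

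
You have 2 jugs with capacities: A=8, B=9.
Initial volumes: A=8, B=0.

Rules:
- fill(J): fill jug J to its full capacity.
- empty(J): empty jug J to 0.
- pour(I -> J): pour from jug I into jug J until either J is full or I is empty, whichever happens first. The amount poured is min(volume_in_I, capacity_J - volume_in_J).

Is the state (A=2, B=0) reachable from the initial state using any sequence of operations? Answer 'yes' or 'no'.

BFS from (A=8, B=0):
  1. empty(A) -> (A=0 B=0)
  2. fill(B) -> (A=0 B=9)
  3. pour(B -> A) -> (A=8 B=1)
  4. empty(A) -> (A=0 B=1)
  5. pour(B -> A) -> (A=1 B=0)
  6. fill(B) -> (A=1 B=9)
  7. pour(B -> A) -> (A=8 B=2)
  8. empty(A) -> (A=0 B=2)
  9. pour(B -> A) -> (A=2 B=0)
Target reached → yes.

Answer: yes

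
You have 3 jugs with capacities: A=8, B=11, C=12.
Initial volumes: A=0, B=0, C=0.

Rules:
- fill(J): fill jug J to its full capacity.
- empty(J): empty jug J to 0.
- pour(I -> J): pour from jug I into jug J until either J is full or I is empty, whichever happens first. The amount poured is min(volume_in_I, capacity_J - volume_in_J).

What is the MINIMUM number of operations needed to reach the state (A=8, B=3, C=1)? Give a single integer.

BFS from (A=0, B=0, C=0). One shortest path:
  1. fill(C) -> (A=0 B=0 C=12)
  2. pour(C -> B) -> (A=0 B=11 C=1)
  3. pour(B -> A) -> (A=8 B=3 C=1)
Reached target in 3 moves.

Answer: 3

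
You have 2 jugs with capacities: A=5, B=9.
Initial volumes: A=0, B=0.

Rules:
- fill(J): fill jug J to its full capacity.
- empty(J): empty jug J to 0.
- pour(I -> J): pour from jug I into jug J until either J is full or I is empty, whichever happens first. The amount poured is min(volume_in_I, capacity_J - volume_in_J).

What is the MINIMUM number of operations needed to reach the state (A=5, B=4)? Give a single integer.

BFS from (A=0, B=0). One shortest path:
  1. fill(B) -> (A=0 B=9)
  2. pour(B -> A) -> (A=5 B=4)
Reached target in 2 moves.

Answer: 2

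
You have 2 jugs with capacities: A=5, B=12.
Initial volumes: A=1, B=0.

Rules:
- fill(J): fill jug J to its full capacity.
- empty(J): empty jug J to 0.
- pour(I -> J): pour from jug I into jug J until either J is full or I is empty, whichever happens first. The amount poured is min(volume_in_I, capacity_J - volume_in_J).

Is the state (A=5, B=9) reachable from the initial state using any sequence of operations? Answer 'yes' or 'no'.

Answer: yes

Derivation:
BFS from (A=1, B=0):
  1. empty(A) -> (A=0 B=0)
  2. fill(B) -> (A=0 B=12)
  3. pour(B -> A) -> (A=5 B=7)
  4. empty(A) -> (A=0 B=7)
  5. pour(B -> A) -> (A=5 B=2)
  6. empty(A) -> (A=0 B=2)
  7. pour(B -> A) -> (A=2 B=0)
  8. fill(B) -> (A=2 B=12)
  9. pour(B -> A) -> (A=5 B=9)
Target reached → yes.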